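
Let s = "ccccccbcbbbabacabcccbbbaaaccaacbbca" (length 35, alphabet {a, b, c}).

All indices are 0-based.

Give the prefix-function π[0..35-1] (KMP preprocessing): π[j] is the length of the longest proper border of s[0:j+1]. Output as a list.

π[0] = 0
j=1 s[j]='c': π[1]=1 (border 'c')
j=2 s[j]='c': π[2]=2 (border 'cc')
j=3 s[j]='c': π[3]=3 (border 'ccc')
j=4 s[j]='c': π[4]=4 (border 'cccc')
j=5 s[j]='c': π[5]=5 (border 'ccccc')
j=6 s[j]='b': k: 5→4→3→2→1→0; π[6]=0 (border '')
j=7 s[j]='c': π[7]=1 (border 'c')
j=8 s[j]='b': k: 1→0; π[8]=0 (border '')
j=9 s[j]='b': π[9]=0 (border '')
j=10 s[j]='b': π[10]=0 (border '')
j=11 s[j]='a': π[11]=0 (border '')
j=12 s[j]='b': π[12]=0 (border '')
j=13 s[j]='a': π[13]=0 (border '')
j=14 s[j]='c': π[14]=1 (border 'c')
j=15 s[j]='a': k: 1→0; π[15]=0 (border '')
j=16 s[j]='b': π[16]=0 (border '')
j=17 s[j]='c': π[17]=1 (border 'c')
j=18 s[j]='c': π[18]=2 (border 'cc')
j=19 s[j]='c': π[19]=3 (border 'ccc')
j=20 s[j]='b': k: 3→2→1→0; π[20]=0 (border '')
j=21 s[j]='b': π[21]=0 (border '')
j=22 s[j]='b': π[22]=0 (border '')
j=23 s[j]='a': π[23]=0 (border '')
j=24 s[j]='a': π[24]=0 (border '')
j=25 s[j]='a': π[25]=0 (border '')
j=26 s[j]='c': π[26]=1 (border 'c')
j=27 s[j]='c': π[27]=2 (border 'cc')
j=28 s[j]='a': k: 2→1→0; π[28]=0 (border '')
j=29 s[j]='a': π[29]=0 (border '')
j=30 s[j]='c': π[30]=1 (border 'c')
j=31 s[j]='b': k: 1→0; π[31]=0 (border '')
j=32 s[j]='b': π[32]=0 (border '')
j=33 s[j]='c': π[33]=1 (border 'c')
j=34 s[j]='a': k: 1→0; π[34]=0 (border '')

[0, 1, 2, 3, 4, 5, 0, 1, 0, 0, 0, 0, 0, 0, 1, 0, 0, 1, 2, 3, 0, 0, 0, 0, 0, 0, 1, 2, 0, 0, 1, 0, 0, 1, 0]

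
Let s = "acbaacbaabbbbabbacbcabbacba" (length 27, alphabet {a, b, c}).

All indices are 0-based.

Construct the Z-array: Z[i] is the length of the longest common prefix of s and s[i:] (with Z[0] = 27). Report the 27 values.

Z[0]=27
i=1: outside box; Z[1]=0
i=2: outside box; Z[2]=0
i=3: outside box; Z[3]=1 extend→box=[3,4)
i=4: outside box; Z[4]=5 extend→box=[4,9)
i=5: min(r-i=4, Z[1]=0)=0; Z[5]=0
i=6: min(r-i=3, Z[2]=0)=0; Z[6]=0
i=7: min(r-i=2, Z[3]=1)=1; Z[7]=1
i=8: min(r-i=1, Z[4]=5)=1; Z[8]=1
i=9: outside box; Z[9]=0
i=10: outside box; Z[10]=0
i=11: outside box; Z[11]=0
i=12: outside box; Z[12]=0
i=13: outside box; Z[13]=1 extend→box=[13,14)
i=14: outside box; Z[14]=0
i=15: outside box; Z[15]=0
i=16: outside box; Z[16]=3 extend→box=[16,19)
i=17: min(r-i=2, Z[1]=0)=0; Z[17]=0
i=18: min(r-i=1, Z[2]=0)=0; Z[18]=0
i=19: outside box; Z[19]=0
i=20: outside box; Z[20]=1 extend→box=[20,21)
i=21: outside box; Z[21]=0
i=22: outside box; Z[22]=0
i=23: outside box; Z[23]=4 extend→box=[23,27)
i=24: min(r-i=3, Z[1]=0)=0; Z[24]=0
i=25: min(r-i=2, Z[2]=0)=0; Z[25]=0
i=26: min(r-i=1, Z[3]=1)=1; Z[26]=1

[27, 0, 0, 1, 5, 0, 0, 1, 1, 0, 0, 0, 0, 1, 0, 0, 3, 0, 0, 0, 1, 0, 0, 4, 0, 0, 1]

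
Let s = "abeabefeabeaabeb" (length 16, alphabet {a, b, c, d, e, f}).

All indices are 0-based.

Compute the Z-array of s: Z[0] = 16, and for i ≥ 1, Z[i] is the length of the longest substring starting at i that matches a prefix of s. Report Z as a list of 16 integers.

Z[0]=16
i=1: fresh scan; Z[1]=0
i=2: fresh scan; Z[2]=0
i=3: fresh scan; Z[3]=3 scan→box=[3,6)
i=4: min(r-i=2, Z[1]=0)=0; Z[4]=0
i=5: min(r-i=1, Z[2]=0)=0; Z[5]=0
i=6: fresh scan; Z[6]=0
i=7: fresh scan; Z[7]=0
i=8: fresh scan; Z[8]=4 scan→box=[8,12)
i=9: min(r-i=3, Z[1]=0)=0; Z[9]=0
i=10: min(r-i=2, Z[2]=0)=0; Z[10]=0
i=11: min(r-i=1, Z[3]=3)=1; Z[11]=1
i=12: fresh scan; Z[12]=3 scan→box=[12,15)
i=13: min(r-i=2, Z[1]=0)=0; Z[13]=0
i=14: min(r-i=1, Z[2]=0)=0; Z[14]=0
i=15: fresh scan; Z[15]=0

[16, 0, 0, 3, 0, 0, 0, 0, 4, 0, 0, 1, 3, 0, 0, 0]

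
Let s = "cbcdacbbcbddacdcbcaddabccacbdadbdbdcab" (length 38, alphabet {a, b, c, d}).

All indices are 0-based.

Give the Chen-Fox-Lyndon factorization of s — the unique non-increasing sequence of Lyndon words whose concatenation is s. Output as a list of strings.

emit factor 1: 'c' (i=0, period=1)
emit factor 2: 'bcd' (i=1, period=3)
emit factor 3: 'acbbcbddacdcbcadd' (i=4, period=17)
emit factor 4: 'abccacbdadbdbdc' (i=21, period=15)
emit factor 5: 'ab' (i=36, period=2)

["c", "bcd", "acbbcbddacdcbcadd", "abccacbdadbdbdc", "ab"]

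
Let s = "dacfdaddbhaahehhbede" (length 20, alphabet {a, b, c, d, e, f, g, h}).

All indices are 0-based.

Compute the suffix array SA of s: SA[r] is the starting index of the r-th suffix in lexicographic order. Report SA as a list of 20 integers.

[10, 1, 5, 11, 16, 8, 2, 0, 4, 7, 6, 18, 19, 17, 13, 3, 9, 15, 12, 14]

rank→(start, suffix):
  0 → (10, 'aahehhbede')
  1 → (1, 'acfdaddbhaahehhbede')
  2 → (5, 'addbhaahehhbede')
  3 → (11, 'ahehhbede')
  4 → (16, 'bede')
  5 → (8, 'bhaahehhbede')
  6 → (2, 'cfdaddbhaahehhbede')
  7 → (0, 'dacfdaddbhaahehhbede')
  8 → (4, 'daddbhaahehhbede')
  9 → (7, 'dbhaahehhbede')
  10 → (6, 'ddbhaahehhbede')
  11 → (18, 'de')
  12 → (19, 'e')
  13 → (17, 'ede')
  14 → (13, 'ehhbede')
  15 → (3, 'fdaddbhaahehhbede')
  16 → (9, 'haahehhbede')
  17 → (15, 'hbede')
  18 → (12, 'hehhbede')
  19 → (14, 'hhbede')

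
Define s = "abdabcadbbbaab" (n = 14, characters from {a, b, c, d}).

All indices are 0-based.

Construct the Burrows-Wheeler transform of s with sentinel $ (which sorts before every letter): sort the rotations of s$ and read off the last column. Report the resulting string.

rank  rotation         last
    0  $abdabcadbbbaab  b
    1  aab$abdabcadbbb  b
    2  ab$abdabcadbbba  a
    3  abcadbbbaab$abd  d
    4  abdabcadbbbaab$  $
    5  adbbbaab$abdabc  c
    6  b$abdabcadbbbaa  a
    7  baab$abdabcadbb  b
    8  bbaab$abdabcadb  b
    9  bbbaab$abdabcad  d
   10  bcadbbbaab$abda  a
   11  bdabcadbbbaab$a  a
   12  cadbbbaab$abdab  b
   13  dabcadbbbaab$ab  b
   14  dbbbaab$abdabca  a

bbad$cabbdaabba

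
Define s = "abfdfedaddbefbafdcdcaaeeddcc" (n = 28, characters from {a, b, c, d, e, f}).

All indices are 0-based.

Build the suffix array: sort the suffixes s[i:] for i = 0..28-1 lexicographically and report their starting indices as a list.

[20, 0, 7, 21, 14, 13, 10, 1, 27, 19, 26, 17, 6, 9, 18, 25, 16, 8, 24, 3, 5, 23, 22, 11, 12, 15, 2, 4]

rank→(start, suffix):
  0 → (20, 'aaeeddcc')
  1 → (0, 'abfdfedaddbefbafdcdcaaeeddcc')
  2 → (7, 'addbefbafdcdcaaeeddcc')
  3 → (21, 'aeeddcc')
  4 → (14, 'afdcdcaaeeddcc')
  5 → (13, 'bafdcdcaaeeddcc')
  6 → (10, 'befbafdcdcaaeeddcc')
  7 → (1, 'bfdfedaddbefbafdcdcaaeeddcc')
  8 → (27, 'c')
  9 → (19, 'caaeeddcc')
  10 → (26, 'cc')
  11 → (17, 'cdcaaeeddcc')
  12 → (6, 'daddbefbafdcdcaaeeddcc')
  13 → (9, 'dbefbafdcdcaaeeddcc')
  14 → (18, 'dcaaeeddcc')
  15 → (25, 'dcc')
  16 → (16, 'dcdcaaeeddcc')
  17 → (8, 'ddbefbafdcdcaaeeddcc')
  18 → (24, 'ddcc')
  19 → (3, 'dfedaddbefbafdcdcaaeeddcc')
  20 → (5, 'edaddbefbafdcdcaaeeddcc')
  21 → (23, 'eddcc')
  22 → (22, 'eeddcc')
  23 → (11, 'efbafdcdcaaeeddcc')
  24 → (12, 'fbafdcdcaaeeddcc')
  25 → (15, 'fdcdcaaeeddcc')
  26 → (2, 'fdfedaddbefbafdcdcaaeeddcc')
  27 → (4, 'fedaddbefbafdcdcaaeeddcc')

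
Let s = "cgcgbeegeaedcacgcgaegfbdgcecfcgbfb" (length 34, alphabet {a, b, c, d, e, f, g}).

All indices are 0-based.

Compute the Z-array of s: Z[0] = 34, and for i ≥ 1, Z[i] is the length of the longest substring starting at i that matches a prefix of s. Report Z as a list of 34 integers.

[34, 0, 2, 0, 0, 0, 0, 0, 0, 0, 0, 0, 1, 0, 4, 0, 2, 0, 0, 0, 0, 0, 0, 0, 0, 1, 0, 1, 0, 2, 0, 0, 0, 0]

Z[0]=34
i=1: i≥r, start 0; Z[1]=0
i=2: i≥r, start 0; Z[2]=2 grow→box=[2,4)
i=3: min(r-i=1, Z[1]=0)=0; Z[3]=0
i=4: i≥r, start 0; Z[4]=0
i=5: i≥r, start 0; Z[5]=0
i=6: i≥r, start 0; Z[6]=0
i=7: i≥r, start 0; Z[7]=0
i=8: i≥r, start 0; Z[8]=0
i=9: i≥r, start 0; Z[9]=0
i=10: i≥r, start 0; Z[10]=0
i=11: i≥r, start 0; Z[11]=0
i=12: i≥r, start 0; Z[12]=1 grow→box=[12,13)
i=13: i≥r, start 0; Z[13]=0
i=14: i≥r, start 0; Z[14]=4 grow→box=[14,18)
i=15: min(r-i=3, Z[1]=0)=0; Z[15]=0
i=16: min(r-i=2, Z[2]=2)=2; Z[16]=2
i=17: min(r-i=1, Z[3]=0)=0; Z[17]=0
i=18: i≥r, start 0; Z[18]=0
i=19: i≥r, start 0; Z[19]=0
i=20: i≥r, start 0; Z[20]=0
i=21: i≥r, start 0; Z[21]=0
i=22: i≥r, start 0; Z[22]=0
i=23: i≥r, start 0; Z[23]=0
i=24: i≥r, start 0; Z[24]=0
i=25: i≥r, start 0; Z[25]=1 grow→box=[25,26)
i=26: i≥r, start 0; Z[26]=0
i=27: i≥r, start 0; Z[27]=1 grow→box=[27,28)
i=28: i≥r, start 0; Z[28]=0
i=29: i≥r, start 0; Z[29]=2 grow→box=[29,31)
i=30: min(r-i=1, Z[1]=0)=0; Z[30]=0
i=31: i≥r, start 0; Z[31]=0
i=32: i≥r, start 0; Z[32]=0
i=33: i≥r, start 0; Z[33]=0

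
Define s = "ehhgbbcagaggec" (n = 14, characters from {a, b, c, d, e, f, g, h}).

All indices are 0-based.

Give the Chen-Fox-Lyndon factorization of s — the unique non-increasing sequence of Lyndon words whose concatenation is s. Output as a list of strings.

emit factor 1: 'ehhg' (i=0, period=4)
emit factor 2: 'bbc' (i=4, period=3)
emit factor 3: 'agaggec' (i=7, period=7)

["ehhg", "bbc", "agaggec"]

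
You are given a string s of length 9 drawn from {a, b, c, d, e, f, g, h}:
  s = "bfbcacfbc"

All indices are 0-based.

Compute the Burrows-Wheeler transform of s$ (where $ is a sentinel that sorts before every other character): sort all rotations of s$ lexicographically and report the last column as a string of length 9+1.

rank  rotation    last
    0  $bfbcacfbc  c
    1  acfbc$bfbc  c
    2  bc$bfbcacf  f
    3  bcacfbc$bf  f
    4  bfbcacfbc$  $
    5  c$bfbcacfb  b
    6  cacfbc$bfb  b
    7  cfbc$bfbca  a
    8  fbc$bfbcac  c
    9  fbcacfbc$b  b

ccff$bbacb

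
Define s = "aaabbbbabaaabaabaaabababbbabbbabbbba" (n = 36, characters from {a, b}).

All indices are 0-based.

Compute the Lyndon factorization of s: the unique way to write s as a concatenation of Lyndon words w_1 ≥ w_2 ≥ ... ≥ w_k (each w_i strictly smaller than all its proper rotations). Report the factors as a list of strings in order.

emit factor 1: 'aaabbbbab' (i=0, period=9)
emit factor 2: 'aaabaabaaabababbbabbbabbbb' (i=9, period=26)
emit factor 3: 'a' (i=35, period=1)

["aaabbbbab", "aaabaabaaabababbbabbbabbbb", "a"]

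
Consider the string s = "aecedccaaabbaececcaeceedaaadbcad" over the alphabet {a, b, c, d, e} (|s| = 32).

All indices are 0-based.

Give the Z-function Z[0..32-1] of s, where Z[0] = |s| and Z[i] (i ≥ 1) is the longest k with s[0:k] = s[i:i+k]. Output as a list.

[32, 0, 0, 0, 0, 0, 0, 1, 1, 1, 0, 0, 4, 0, 0, 0, 0, 0, 4, 0, 0, 0, 0, 0, 1, 1, 1, 0, 0, 0, 1, 0]

Z[0]=32
i=1: outside box; Z[1]=0
i=2: outside box; Z[2]=0
i=3: outside box; Z[3]=0
i=4: outside box; Z[4]=0
i=5: outside box; Z[5]=0
i=6: outside box; Z[6]=0
i=7: outside box; Z[7]=1 scan→box=[7,8)
i=8: outside box; Z[8]=1 scan→box=[8,9)
i=9: outside box; Z[9]=1 scan→box=[9,10)
i=10: outside box; Z[10]=0
i=11: outside box; Z[11]=0
i=12: outside box; Z[12]=4 scan→box=[12,16)
i=13: min(r-i=3, Z[1]=0)=0; Z[13]=0
i=14: min(r-i=2, Z[2]=0)=0; Z[14]=0
i=15: min(r-i=1, Z[3]=0)=0; Z[15]=0
i=16: outside box; Z[16]=0
i=17: outside box; Z[17]=0
i=18: outside box; Z[18]=4 scan→box=[18,22)
i=19: min(r-i=3, Z[1]=0)=0; Z[19]=0
i=20: min(r-i=2, Z[2]=0)=0; Z[20]=0
i=21: min(r-i=1, Z[3]=0)=0; Z[21]=0
i=22: outside box; Z[22]=0
i=23: outside box; Z[23]=0
i=24: outside box; Z[24]=1 scan→box=[24,25)
i=25: outside box; Z[25]=1 scan→box=[25,26)
i=26: outside box; Z[26]=1 scan→box=[26,27)
i=27: outside box; Z[27]=0
i=28: outside box; Z[28]=0
i=29: outside box; Z[29]=0
i=30: outside box; Z[30]=1 scan→box=[30,31)
i=31: outside box; Z[31]=0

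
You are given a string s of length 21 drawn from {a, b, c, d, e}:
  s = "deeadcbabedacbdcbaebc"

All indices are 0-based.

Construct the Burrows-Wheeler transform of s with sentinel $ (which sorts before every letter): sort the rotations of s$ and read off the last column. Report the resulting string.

rank  rotation                last
    0  $deeadcbabedacbdcbaebc  c
    1  abedacbdcbaebc$deeadcb  b
    2  acbdcbaebc$deeadcbabed  d
    3  adcbabedacbdcbaebc$dee  e
    4  aebc$deeadcbabedacbdcb  b
    5  babedacbdcbaebc$deeadc  c
    6  baebc$deeadcbabedacbdc  c
    7  bc$deeadcbabedacbdcbae  e
    8  bdcbaebc$deeadcbabedac  c
    9  bedacbdcbaebc$deeadcba  a
   10  c$deeadcbabedacbdcbaeb  b
   11  cbabedacbdcbaebc$deead  d
   12  cbaebc$deeadcbabedacbd  d
   13  cbdcbaebc$deeadcbabeda  a
   14  dacbdcbaebc$deeadcbabe  e
   15  dcbabedacbdcbaebc$deea  a
   16  dcbaebc$deeadcbabedacb  b
   17  deeadcbabedacbdcbaebc$  $
   18  eadcbabedacbdcbaebc$de  e
   19  ebc$deeadcbabedacbdcba  a
   20  edacbdcbaebc$deeadcbab  b
   21  eeadcbabedacbdcbaebc$d  d

cbdebccecabddaeab$eabd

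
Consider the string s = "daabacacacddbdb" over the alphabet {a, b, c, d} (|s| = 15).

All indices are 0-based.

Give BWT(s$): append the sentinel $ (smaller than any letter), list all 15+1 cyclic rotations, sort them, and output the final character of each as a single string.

bdabccdadaaa$bdc

rank  rotation          last
    0  $daabacacacddbdb  b
    1  aabacacacddbdb$d  d
    2  abacacacddbdb$da  a
    3  acacacddbdb$daab  b
    4  acacddbdb$daabac  c
    5  acddbdb$daabacac  c
    6  b$daabacacacddbd  d
    7  bacacacddbdb$daa  a
    8  bdb$daabacacacdd  d
    9  cacacddbdb$daaba  a
   10  cacddbdb$daabaca  a
   11  cddbdb$daabacaca  a
   12  daabacacacddbdb$  $
   13  db$daabacacacddb  b
   14  dbdb$daabacacacd  d
   15  ddbdb$daabacacac  c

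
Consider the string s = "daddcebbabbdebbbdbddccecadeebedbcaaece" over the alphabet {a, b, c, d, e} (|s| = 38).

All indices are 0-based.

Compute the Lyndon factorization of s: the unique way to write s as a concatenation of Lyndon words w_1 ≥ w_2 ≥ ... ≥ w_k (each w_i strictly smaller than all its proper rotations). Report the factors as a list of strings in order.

["d", "addcebb", "abbdebbbdbddccecadeebedbc", "aaece"]

emit factor 1: 'd' (i=0, period=1)
emit factor 2: 'addcebb' (i=1, period=7)
emit factor 3: 'abbdebbbdbddccecadeebedbc' (i=8, period=25)
emit factor 4: 'aaece' (i=33, period=5)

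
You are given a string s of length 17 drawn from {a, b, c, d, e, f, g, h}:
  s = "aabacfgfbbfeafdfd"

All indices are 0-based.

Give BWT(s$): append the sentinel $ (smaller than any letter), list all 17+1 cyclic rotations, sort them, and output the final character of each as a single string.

rank  rotation            last
    0  $aabacfgfbbfeafdfd  d
    1  aabacfgfbbfeafdfd$  $
    2  abacfgfbbfeafdfd$a  a
    3  acfgfbbfeafdfd$aab  b
    4  afdfd$aabacfgfbbfe  e
    5  bacfgfbbfeafdfd$aa  a
    6  bbfeafdfd$aabacfgf  f
    7  bfeafdfd$aabacfgfb  b
    8  cfgfbbfeafdfd$aaba  a
    9  d$aabacfgfbbfeafdf  f
   10  dfd$aabacfgfbbfeaf  f
   11  eafdfd$aabacfgfbbf  f
   12  fbbfeafdfd$aabacfg  g
   13  fd$aabacfgfbbfeafd  d
   14  fdfd$aabacfgfbbfea  a
   15  feafdfd$aabacfgfbb  b
   16  fgfbbfeafdfd$aabac  c
   17  gfbbfeafdfd$aabacf  f

d$abeafbafffgdabcf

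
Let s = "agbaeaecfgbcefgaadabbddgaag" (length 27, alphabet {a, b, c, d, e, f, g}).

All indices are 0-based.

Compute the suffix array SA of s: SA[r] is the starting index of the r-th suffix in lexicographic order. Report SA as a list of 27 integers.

rank | idx | suffix
   0 |  15 | aadabbddgaag
   1 |  24 | aag
   2 |  18 | abbddgaag
   3 |  16 | adabbddgaag
   4 |   3 | aeaecfgbcefgaadabbddgaag
   5 |   5 | aecfgbcefgaadabbddgaag
   6 |  25 | ag
   7 |   0 | agbaeaecfgbcefgaadabbddgaag
   8 |   2 | baeaecfgbcefgaadabbddgaag
   9 |  19 | bbddgaag
  10 |  10 | bcefgaadabbddgaag
  11 |  20 | bddgaag
  12 |  11 | cefgaadabbddgaag
  13 |   7 | cfgbcefgaadabbddgaag
  14 |  17 | dabbddgaag
  15 |  21 | ddgaag
  16 |  22 | dgaag
  17 |   4 | eaecfgbcefgaadabbddgaag
  18 |   6 | ecfgbcefgaadabbddgaag
  19 |  12 | efgaadabbddgaag
  20 |  13 | fgaadabbddgaag
  21 |   8 | fgbcefgaadabbddgaag
  22 |  26 | g
  23 |  14 | gaadabbddgaag
  24 |  23 | gaag
  25 |   1 | gbaeaecfgbcefgaadabbddgaag
  26 |   9 | gbcefgaadabbddgaag

[15, 24, 18, 16, 3, 5, 25, 0, 2, 19, 10, 20, 11, 7, 17, 21, 22, 4, 6, 12, 13, 8, 26, 14, 23, 1, 9]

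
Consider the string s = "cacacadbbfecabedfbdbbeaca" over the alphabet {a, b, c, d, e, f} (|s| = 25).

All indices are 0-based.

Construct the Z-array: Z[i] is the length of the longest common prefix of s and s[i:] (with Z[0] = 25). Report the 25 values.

Z[0]=25
i=1: fresh scan; Z[1]=0
i=2: fresh scan; Z[2]=4 grow→box=[2,6)
i=3: min(r-i=3, Z[1]=0)=0; Z[3]=0
i=4: min(r-i=2, Z[2]=4)=2; Z[4]=2
i=5: min(r-i=1, Z[3]=0)=0; Z[5]=0
i=6: fresh scan; Z[6]=0
i=7: fresh scan; Z[7]=0
i=8: fresh scan; Z[8]=0
i=9: fresh scan; Z[9]=0
i=10: fresh scan; Z[10]=0
i=11: fresh scan; Z[11]=2 grow→box=[11,13)
i=12: min(r-i=1, Z[1]=0)=0; Z[12]=0
i=13: fresh scan; Z[13]=0
i=14: fresh scan; Z[14]=0
i=15: fresh scan; Z[15]=0
i=16: fresh scan; Z[16]=0
i=17: fresh scan; Z[17]=0
i=18: fresh scan; Z[18]=0
i=19: fresh scan; Z[19]=0
i=20: fresh scan; Z[20]=0
i=21: fresh scan; Z[21]=0
i=22: fresh scan; Z[22]=0
i=23: fresh scan; Z[23]=2 grow→box=[23,25)
i=24: min(r-i=1, Z[1]=0)=0; Z[24]=0

[25, 0, 4, 0, 2, 0, 0, 0, 0, 0, 0, 2, 0, 0, 0, 0, 0, 0, 0, 0, 0, 0, 0, 2, 0]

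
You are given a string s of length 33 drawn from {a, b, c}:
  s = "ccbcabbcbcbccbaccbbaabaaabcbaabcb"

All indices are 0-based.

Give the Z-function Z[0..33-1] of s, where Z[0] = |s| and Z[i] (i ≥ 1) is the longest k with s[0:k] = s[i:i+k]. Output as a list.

Z[0]=33
i=1: fresh scan; Z[1]=1 extend→box=[1,2)
i=2: fresh scan; Z[2]=0
i=3: fresh scan; Z[3]=1 extend→box=[3,4)
i=4: fresh scan; Z[4]=0
i=5: fresh scan; Z[5]=0
i=6: fresh scan; Z[6]=0
i=7: fresh scan; Z[7]=1 extend→box=[7,8)
i=8: fresh scan; Z[8]=0
i=9: fresh scan; Z[9]=1 extend→box=[9,10)
i=10: fresh scan; Z[10]=0
i=11: fresh scan; Z[11]=3 extend→box=[11,14)
i=12: min(r-i=2, Z[1]=1)=1; Z[12]=1
i=13: min(r-i=1, Z[2]=0)=0; Z[13]=0
i=14: fresh scan; Z[14]=0
i=15: fresh scan; Z[15]=3 extend→box=[15,18)
i=16: min(r-i=2, Z[1]=1)=1; Z[16]=1
i=17: min(r-i=1, Z[2]=0)=0; Z[17]=0
i=18: fresh scan; Z[18]=0
i=19: fresh scan; Z[19]=0
i=20: fresh scan; Z[20]=0
i=21: fresh scan; Z[21]=0
i=22: fresh scan; Z[22]=0
i=23: fresh scan; Z[23]=0
i=24: fresh scan; Z[24]=0
i=25: fresh scan; Z[25]=0
i=26: fresh scan; Z[26]=1 extend→box=[26,27)
i=27: fresh scan; Z[27]=0
i=28: fresh scan; Z[28]=0
i=29: fresh scan; Z[29]=0
i=30: fresh scan; Z[30]=0
i=31: fresh scan; Z[31]=1 extend→box=[31,32)
i=32: fresh scan; Z[32]=0

[33, 1, 0, 1, 0, 0, 0, 1, 0, 1, 0, 3, 1, 0, 0, 3, 1, 0, 0, 0, 0, 0, 0, 0, 0, 0, 1, 0, 0, 0, 0, 1, 0]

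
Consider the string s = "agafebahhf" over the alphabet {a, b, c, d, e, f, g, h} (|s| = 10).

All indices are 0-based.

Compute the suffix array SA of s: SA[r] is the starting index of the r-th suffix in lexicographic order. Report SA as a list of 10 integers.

[2, 0, 6, 5, 4, 9, 3, 1, 8, 7]

rank | idx | suffix
   0 |   2 | afebahhf
   1 |   0 | agafebahhf
   2 |   6 | ahhf
   3 |   5 | bahhf
   4 |   4 | ebahhf
   5 |   9 | f
   6 |   3 | febahhf
   7 |   1 | gafebahhf
   8 |   8 | hf
   9 |   7 | hhf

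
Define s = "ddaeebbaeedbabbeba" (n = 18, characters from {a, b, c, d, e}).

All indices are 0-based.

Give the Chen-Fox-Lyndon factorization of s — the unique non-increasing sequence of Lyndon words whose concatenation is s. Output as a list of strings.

emit factor 1: 'd' (i=0, period=1)
emit factor 2: 'd' (i=1, period=1)
emit factor 3: 'aeebbaeedb' (i=2, period=10)
emit factor 4: 'abbeb' (i=12, period=5)
emit factor 5: 'a' (i=17, period=1)

["d", "d", "aeebbaeedb", "abbeb", "a"]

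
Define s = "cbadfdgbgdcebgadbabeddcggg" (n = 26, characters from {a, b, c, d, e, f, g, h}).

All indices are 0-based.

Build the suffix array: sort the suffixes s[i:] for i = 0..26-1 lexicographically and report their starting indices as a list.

[17, 14, 2, 16, 1, 18, 12, 7, 0, 10, 22, 15, 9, 21, 20, 3, 5, 11, 19, 4, 25, 13, 6, 8, 24, 23]

rank | idx | suffix
   0 |  17 | abeddcggg
   1 |  14 | adbabeddcggg
   2 |   2 | adfdgbgdcebgadbabeddcggg
   3 |  16 | babeddcggg
   4 |   1 | badfdgbgdcebgadbabeddcggg
   5 |  18 | beddcggg
   6 |  12 | bgadbabeddcggg
   7 |   7 | bgdcebgadbabeddcggg
   8 |   0 | cbadfdgbgdcebgadbabeddcggg
   9 |  10 | cebgadbabeddcggg
  10 |  22 | cggg
  11 |  15 | dbabeddcggg
  12 |   9 | dcebgadbabeddcggg
  13 |  21 | dcggg
  14 |  20 | ddcggg
  15 |   3 | dfdgbgdcebgadbabeddcggg
  16 |   5 | dgbgdcebgadbabeddcggg
  17 |  11 | ebgadbabeddcggg
  18 |  19 | eddcggg
  19 |   4 | fdgbgdcebgadbabeddcggg
  20 |  25 | g
  21 |  13 | gadbabeddcggg
  22 |   6 | gbgdcebgadbabeddcggg
  23 |   8 | gdcebgadbabeddcggg
  24 |  24 | gg
  25 |  23 | ggg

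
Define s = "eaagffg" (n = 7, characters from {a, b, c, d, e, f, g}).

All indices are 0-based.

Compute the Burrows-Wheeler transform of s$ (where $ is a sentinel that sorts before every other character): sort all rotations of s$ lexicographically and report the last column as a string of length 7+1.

gea$gffa

rank  rotation  last
    0  $eaagffg  g
    1  aagffg$e  e
    2  agffg$ea  a
    3  eaagffg$  $
    4  ffg$eaag  g
    5  fg$eaagf  f
    6  g$eaagff  f
    7  gffg$eaa  a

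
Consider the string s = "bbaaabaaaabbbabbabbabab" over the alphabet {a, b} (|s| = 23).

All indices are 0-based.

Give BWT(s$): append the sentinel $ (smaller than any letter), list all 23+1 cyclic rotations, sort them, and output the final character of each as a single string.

rank  rotation                  last
    0  $bbaaabaaaabbbabbabbabab  b
    1  aaaabbbabbabbabab$bbaaab  b
    2  aaabaaaabbbabbabbabab$bb  b
    3  aaabbbabbabbabab$bbaaaba  a
    4  aabaaaabbbabbabbabab$bba  a
    5  aabbbabbabbabab$bbaaabaa  a
    6  ab$bbaaabaaaabbbabbabbab  b
    7  abaaaabbbabbabbabab$bbaa  a
    8  abab$bbaaabaaaabbbabbabb  b
    9  abbabab$bbaaabaaaabbbabb  b
   10  abbabbabab$bbaaabaaaabbb  b
   11  abbbabbabbabab$bbaaabaaa  a
   12  b$bbaaabaaaabbbabbabbaba  a
   13  baaaabbbabbabbabab$bbaaa  a
   14  baaabaaaabbbabbabbabab$b  b
   15  bab$bbaaabaaaabbbabbabba  a
   16  babab$bbaaabaaaabbbabbab  b
   17  babbabab$bbaaabaaaabbbab  b
   18  babbabbabab$bbaaabaaaabb  b
   19  bbaaabaaaabbbabbabbabab$  $
   20  bbabab$bbaaabaaaabbbabba  a
   21  bbabbabab$bbaaabaaaabbba  a
   22  bbabbabbabab$bbaaabaaaab  b
   23  bbbabbabbabab$bbaaabaaaa  a

bbbaaababbbaaababbb$aaba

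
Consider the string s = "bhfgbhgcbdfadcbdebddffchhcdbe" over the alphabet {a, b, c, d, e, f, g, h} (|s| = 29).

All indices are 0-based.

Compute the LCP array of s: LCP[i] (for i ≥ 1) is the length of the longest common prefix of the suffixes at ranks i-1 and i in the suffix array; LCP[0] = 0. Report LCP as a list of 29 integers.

sorted suffixes:
  #0 SA[0]=11  'adcbdebddffchhcdbe'
  #1 SA[1]=17  'bddffchhcdbe'
  #2 SA[2]=14  'bdebddffchhcdbe'
  #3 SA[3]=8  'bdfadcbdebddffchhcdbe'
  #4 SA[4]=27  'be'
  #5 SA[5]=0  'bhfgbhgcbdfadcbdebddffchhcdbe'
  #6 SA[6]=4  'bhgcbdfadcbdebddffchhcdbe'
  #7 SA[7]=13  'cbdebddffchhcdbe'
  #8 SA[8]=7  'cbdfadcbdebddffchhcdbe'
  #9 SA[9]=25  'cdbe'
  #10 SA[10]=22  'chhcdbe'
  #11 SA[11]=26  'dbe'
  #12 SA[12]=12  'dcbdebddffchhcdbe'
  #13 SA[13]=18  'ddffchhcdbe'
  #14 SA[14]=15  'debddffchhcdbe'
  #15 SA[15]=9  'dfadcbdebddffchhcdbe'
  #16 SA[16]=19  'dffchhcdbe'
  #17 SA[17]=28  'e'
  #18 SA[18]=16  'ebddffchhcdbe'
  #19 SA[19]=10  'fadcbdebddffchhcdbe'
  #20 SA[20]=21  'fchhcdbe'
  #21 SA[21]=20  'ffchhcdbe'
  #22 SA[22]=2  'fgbhgcbdfadcbdebddffchhcdbe'
  #23 SA[23]=3  'gbhgcbdfadcbdebddffchhcdbe'
  #24 SA[24]=6  'gcbdfadcbdebddffchhcdbe'
  #25 SA[25]=24  'hcdbe'
  #26 SA[26]=1  'hfgbhgcbdfadcbdebddffchhcdbe'
  #27 SA[27]=5  'hgcbdfadcbdebddffchhcdbe'
  #28 SA[28]=23  'hhcdbe'

SA = [11, 17, 14, 8, 27, 0, 4, 13, 7, 25, 22, 26, 12, 18, 15, 9, 19, 28, 16, 10, 21, 20, 2, 3, 6, 24, 1, 5, 23]
rank  pair      lcp
   1  s[11:],s[17:]  0  ''
   2  s[17:],s[14:]  2  'bd'
   3  s[14:],s[8:]  2  'bd'
   4  s[8:],s[27:]  1  'b'
   5  s[27:],s[0:]  1  'b'
   6  s[0:],s[4:]  2  'bh'
   7  s[4:],s[13:]  0  ''
   8  s[13:],s[7:]  3  'cbd'
   9  s[7:],s[25:]  1  'c'
  10  s[25:],s[22:]  1  'c'
  11  s[22:],s[26:]  0  ''
  12  s[26:],s[12:]  1  'd'
  13  s[12:],s[18:]  1  'd'
  14  s[18:],s[15:]  1  'd'
  15  s[15:],s[9:]  1  'd'
  16  s[9:],s[19:]  2  'df'
  17  s[19:],s[28:]  0  ''
  18  s[28:],s[16:]  1  'e'
  19  s[16:],s[10:]  0  ''
  20  s[10:],s[21:]  1  'f'
  21  s[21:],s[20:]  1  'f'
  22  s[20:],s[2:]  1  'f'
  23  s[2:],s[3:]  0  ''
  24  s[3:],s[6:]  1  'g'
  25  s[6:],s[24:]  0  ''
  26  s[24:],s[1:]  1  'h'
  27  s[1:],s[5:]  1  'h'
  28  s[5:],s[23:]  1  'h'

[0, 0, 2, 2, 1, 1, 2, 0, 3, 1, 1, 0, 1, 1, 1, 1, 2, 0, 1, 0, 1, 1, 1, 0, 1, 0, 1, 1, 1]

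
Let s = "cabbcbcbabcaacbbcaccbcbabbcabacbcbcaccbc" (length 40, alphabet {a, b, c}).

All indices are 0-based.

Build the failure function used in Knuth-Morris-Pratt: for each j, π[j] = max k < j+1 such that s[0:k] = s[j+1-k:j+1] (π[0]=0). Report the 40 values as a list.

π[0] = 0
j=1 s[j]='a': π[1]=0 (border '')
j=2 s[j]='b': π[2]=0 (border '')
j=3 s[j]='b': π[3]=0 (border '')
j=4 s[j]='c': π[4]=1 (border 'c')
j=5 s[j]='b': k: 1→0; π[5]=0 (border '')
j=6 s[j]='c': π[6]=1 (border 'c')
j=7 s[j]='b': k: 1→0; π[7]=0 (border '')
j=8 s[j]='a': π[8]=0 (border '')
j=9 s[j]='b': π[9]=0 (border '')
j=10 s[j]='c': π[10]=1 (border 'c')
j=11 s[j]='a': π[11]=2 (border 'ca')
j=12 s[j]='a': k: 2→0; π[12]=0 (border '')
j=13 s[j]='c': π[13]=1 (border 'c')
j=14 s[j]='b': k: 1→0; π[14]=0 (border '')
j=15 s[j]='b': π[15]=0 (border '')
j=16 s[j]='c': π[16]=1 (border 'c')
j=17 s[j]='a': π[17]=2 (border 'ca')
j=18 s[j]='c': k: 2→0; π[18]=1 (border 'c')
j=19 s[j]='c': k: 1→0; π[19]=1 (border 'c')
j=20 s[j]='b': k: 1→0; π[20]=0 (border '')
j=21 s[j]='c': π[21]=1 (border 'c')
j=22 s[j]='b': k: 1→0; π[22]=0 (border '')
j=23 s[j]='a': π[23]=0 (border '')
j=24 s[j]='b': π[24]=0 (border '')
j=25 s[j]='b': π[25]=0 (border '')
j=26 s[j]='c': π[26]=1 (border 'c')
j=27 s[j]='a': π[27]=2 (border 'ca')
j=28 s[j]='b': π[28]=3 (border 'cab')
j=29 s[j]='a': k: 3→0; π[29]=0 (border '')
j=30 s[j]='c': π[30]=1 (border 'c')
j=31 s[j]='b': k: 1→0; π[31]=0 (border '')
j=32 s[j]='c': π[32]=1 (border 'c')
j=33 s[j]='b': k: 1→0; π[33]=0 (border '')
j=34 s[j]='c': π[34]=1 (border 'c')
j=35 s[j]='a': π[35]=2 (border 'ca')
j=36 s[j]='c': k: 2→0; π[36]=1 (border 'c')
j=37 s[j]='c': k: 1→0; π[37]=1 (border 'c')
j=38 s[j]='b': k: 1→0; π[38]=0 (border '')
j=39 s[j]='c': π[39]=1 (border 'c')

[0, 0, 0, 0, 1, 0, 1, 0, 0, 0, 1, 2, 0, 1, 0, 0, 1, 2, 1, 1, 0, 1, 0, 0, 0, 0, 1, 2, 3, 0, 1, 0, 1, 0, 1, 2, 1, 1, 0, 1]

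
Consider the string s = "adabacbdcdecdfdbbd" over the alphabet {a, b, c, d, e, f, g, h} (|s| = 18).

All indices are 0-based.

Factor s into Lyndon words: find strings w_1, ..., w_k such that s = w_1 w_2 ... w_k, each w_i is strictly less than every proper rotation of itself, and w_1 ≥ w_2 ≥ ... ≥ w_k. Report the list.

emit factor 1: 'ad' (i=0, period=2)
emit factor 2: 'abacbdcdecdfdbbd' (i=2, period=16)

["ad", "abacbdcdecdfdbbd"]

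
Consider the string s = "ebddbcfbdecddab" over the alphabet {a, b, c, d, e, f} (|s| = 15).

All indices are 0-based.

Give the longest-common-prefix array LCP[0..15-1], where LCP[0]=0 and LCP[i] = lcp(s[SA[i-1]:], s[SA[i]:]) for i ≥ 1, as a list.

sorted suffixes:
  #0 SA[0]=13  'ab'
  #1 SA[1]=14  'b'
  #2 SA[2]=4  'bcfbdecddab'
  #3 SA[3]=1  'bddbcfbdecddab'
  #4 SA[4]=7  'bdecddab'
  #5 SA[5]=10  'cddab'
  #6 SA[6]=5  'cfbdecddab'
  #7 SA[7]=12  'dab'
  #8 SA[8]=3  'dbcfbdecddab'
  #9 SA[9]=11  'ddab'
  #10 SA[10]=2  'ddbcfbdecddab'
  #11 SA[11]=8  'decddab'
  #12 SA[12]=0  'ebddbcfbdecddab'
  #13 SA[13]=9  'ecddab'
  #14 SA[14]=6  'fbdecddab'

SA = [13, 14, 4, 1, 7, 10, 5, 12, 3, 11, 2, 8, 0, 9, 6]
rank  pair      lcp
   1  s[13:],s[14:]  0  ''
   2  s[14:],s[4:]  1  'b'
   3  s[4:],s[1:]  1  'b'
   4  s[1:],s[7:]  2  'bd'
   5  s[7:],s[10:]  0  ''
   6  s[10:],s[5:]  1  'c'
   7  s[5:],s[12:]  0  ''
   8  s[12:],s[3:]  1  'd'
   9  s[3:],s[11:]  1  'd'
  10  s[11:],s[2:]  2  'dd'
  11  s[2:],s[8:]  1  'd'
  12  s[8:],s[0:]  0  ''
  13  s[0:],s[9:]  1  'e'
  14  s[9:],s[6:]  0  ''

[0, 0, 1, 1, 2, 0, 1, 0, 1, 1, 2, 1, 0, 1, 0]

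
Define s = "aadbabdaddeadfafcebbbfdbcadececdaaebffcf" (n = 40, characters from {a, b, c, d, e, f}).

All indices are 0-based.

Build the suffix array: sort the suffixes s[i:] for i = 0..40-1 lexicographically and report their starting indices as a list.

sorted suffixes:
  #0 SA[0]=0  'aadbabdaddeadfafcebbbfdbcadececdaaebffcf'
  #1 SA[1]=32  'aaebffcf'
  #2 SA[2]=4  'abdaddeadfafcebbbfdbcadececdaaebffcf'
  #3 SA[3]=1  'adbabdaddeadfafcebbbfdbcadececdaaebffcf'
  #4 SA[4]=7  'addeadfafcebbbfdbcadececdaaebffcf'
  #5 SA[5]=25  'adececdaaebffcf'
  #6 SA[6]=11  'adfafcebbbfdbcadececdaaebffcf'
  #7 SA[7]=33  'aebffcf'
  #8 SA[8]=14  'afcebbbfdbcadececdaaebffcf'
  #9 SA[9]=3  'babdaddeadfafcebbbfdbcadececdaaebffcf'
  #10 SA[10]=18  'bbbfdbcadececdaaebffcf'
  #11 SA[11]=19  'bbfdbcadececdaaebffcf'
  #12 SA[12]=23  'bcadececdaaebffcf'
  #13 SA[13]=5  'bdaddeadfafcebbbfdbcadececdaaebffcf'
  #14 SA[14]=20  'bfdbcadececdaaebffcf'
  #15 SA[15]=35  'bffcf'
  #16 SA[16]=24  'cadececdaaebffcf'
  #17 SA[17]=30  'cdaaebffcf'
  #18 SA[18]=16  'cebbbfdbcadececdaaebffcf'
  #19 SA[19]=28  'cecdaaebffcf'
  #20 SA[20]=38  'cf'
  #21 SA[21]=31  'daaebffcf'
  #22 SA[22]=6  'daddeadfafcebbbfdbcadececdaaebffcf'
  #23 SA[23]=2  'dbabdaddeadfafcebbbfdbcadececdaaebffcf'
  #24 SA[24]=22  'dbcadececdaaebffcf'
  #25 SA[25]=8  'ddeadfafcebbbfdbcadececdaaebffcf'
  #26 SA[26]=9  'deadfafcebbbfdbcadececdaaebffcf'
  #27 SA[27]=26  'dececdaaebffcf'
  #28 SA[28]=12  'dfafcebbbfdbcadececdaaebffcf'
  #29 SA[29]=10  'eadfafcebbbfdbcadececdaaebffcf'
  #30 SA[30]=17  'ebbbfdbcadececdaaebffcf'
  #31 SA[31]=34  'ebffcf'
  #32 SA[32]=29  'ecdaaebffcf'
  #33 SA[33]=27  'ececdaaebffcf'
  #34 SA[34]=39  'f'
  #35 SA[35]=13  'fafcebbbfdbcadececdaaebffcf'
  #36 SA[36]=15  'fcebbbfdbcadececdaaebffcf'
  #37 SA[37]=37  'fcf'
  #38 SA[38]=21  'fdbcadececdaaebffcf'
  #39 SA[39]=36  'ffcf'

[0, 32, 4, 1, 7, 25, 11, 33, 14, 3, 18, 19, 23, 5, 20, 35, 24, 30, 16, 28, 38, 31, 6, 2, 22, 8, 9, 26, 12, 10, 17, 34, 29, 27, 39, 13, 15, 37, 21, 36]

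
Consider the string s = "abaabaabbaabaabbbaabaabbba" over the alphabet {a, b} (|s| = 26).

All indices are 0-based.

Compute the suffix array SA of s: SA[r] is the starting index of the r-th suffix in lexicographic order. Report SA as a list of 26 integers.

[25, 2, 17, 9, 5, 20, 12, 0, 3, 18, 10, 6, 21, 13, 24, 1, 16, 8, 4, 19, 11, 23, 15, 7, 22, 14]

rank→(start, suffix):
  0 → (25, 'a')
  1 → (2, 'aabaabbaabaabbbaabaabbba')
  2 → (17, 'aabaabbba')
  3 → (9, 'aabaabbbaabaabbba')
  4 → (5, 'aabbaabaabbbaabaabbba')
  5 → (20, 'aabbba')
  6 → (12, 'aabbbaabaabbba')
  7 → (0, 'abaabaabbaabaabbbaabaabbba')
  8 → (3, 'abaabbaabaabbbaabaabbba')
  9 → (18, 'abaabbba')
  10 → (10, 'abaabbbaabaabbba')
  11 → (6, 'abbaabaabbbaabaabbba')
  12 → (21, 'abbba')
  13 → (13, 'abbbaabaabbba')
  14 → (24, 'ba')
  15 → (1, 'baabaabbaabaabbbaabaabbba')
  16 → (16, 'baabaabbba')
  17 → (8, 'baabaabbbaabaabbba')
  18 → (4, 'baabbaabaabbbaabaabbba')
  19 → (19, 'baabbba')
  20 → (11, 'baabbbaabaabbba')
  21 → (23, 'bba')
  22 → (15, 'bbaabaabbba')
  23 → (7, 'bbaabaabbbaabaabbba')
  24 → (22, 'bbba')
  25 → (14, 'bbbaabaabbba')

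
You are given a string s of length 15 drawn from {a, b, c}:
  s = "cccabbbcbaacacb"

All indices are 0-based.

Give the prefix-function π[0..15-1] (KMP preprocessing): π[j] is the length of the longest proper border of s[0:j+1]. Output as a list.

[0, 1, 2, 0, 0, 0, 0, 1, 0, 0, 0, 1, 0, 1, 0]

π[0] = 0
j=1 s[j]='c': π[1]=1 (border 'c')
j=2 s[j]='c': π[2]=2 (border 'cc')
j=3 s[j]='a': k: 2→1→0; π[3]=0 (border '')
j=4 s[j]='b': π[4]=0 (border '')
j=5 s[j]='b': π[5]=0 (border '')
j=6 s[j]='b': π[6]=0 (border '')
j=7 s[j]='c': π[7]=1 (border 'c')
j=8 s[j]='b': k: 1→0; π[8]=0 (border '')
j=9 s[j]='a': π[9]=0 (border '')
j=10 s[j]='a': π[10]=0 (border '')
j=11 s[j]='c': π[11]=1 (border 'c')
j=12 s[j]='a': k: 1→0; π[12]=0 (border '')
j=13 s[j]='c': π[13]=1 (border 'c')
j=14 s[j]='b': k: 1→0; π[14]=0 (border '')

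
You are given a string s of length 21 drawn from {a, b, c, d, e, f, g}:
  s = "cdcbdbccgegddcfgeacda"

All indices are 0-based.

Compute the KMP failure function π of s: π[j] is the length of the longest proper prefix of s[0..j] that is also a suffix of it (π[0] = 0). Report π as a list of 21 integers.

π[0] = 0
j=1 s[j]='d': π[1]=0 (border '')
j=2 s[j]='c': π[2]=1 (border 'c')
j=3 s[j]='b': k: 1→0; π[3]=0 (border '')
j=4 s[j]='d': π[4]=0 (border '')
j=5 s[j]='b': π[5]=0 (border '')
j=6 s[j]='c': π[6]=1 (border 'c')
j=7 s[j]='c': k: 1→0; π[7]=1 (border 'c')
j=8 s[j]='g': k: 1→0; π[8]=0 (border '')
j=9 s[j]='e': π[9]=0 (border '')
j=10 s[j]='g': π[10]=0 (border '')
j=11 s[j]='d': π[11]=0 (border '')
j=12 s[j]='d': π[12]=0 (border '')
j=13 s[j]='c': π[13]=1 (border 'c')
j=14 s[j]='f': k: 1→0; π[14]=0 (border '')
j=15 s[j]='g': π[15]=0 (border '')
j=16 s[j]='e': π[16]=0 (border '')
j=17 s[j]='a': π[17]=0 (border '')
j=18 s[j]='c': π[18]=1 (border 'c')
j=19 s[j]='d': π[19]=2 (border 'cd')
j=20 s[j]='a': k: 2→0; π[20]=0 (border '')

[0, 0, 1, 0, 0, 0, 1, 1, 0, 0, 0, 0, 0, 1, 0, 0, 0, 0, 1, 2, 0]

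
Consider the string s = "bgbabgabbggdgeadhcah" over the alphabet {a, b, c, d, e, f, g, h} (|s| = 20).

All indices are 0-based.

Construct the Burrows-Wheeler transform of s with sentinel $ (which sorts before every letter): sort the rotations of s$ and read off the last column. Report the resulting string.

hgbecgaa$bhgagbbgdbad

rank  rotation               last
    0  $bgbabgabbggdgeadhcah  h
    1  abbggdgeadhcah$bgbabg  g
    2  abgabbggdgeadhcah$bgb  b
    3  adhcah$bgbabgabbggdge  e
    4  ah$bgbabgabbggdgeadhc  c
    5  babgabbggdgeadhcah$bg  g
    6  bbggdgeadhcah$bgbabga  a
    7  bgabbggdgeadhcah$bgba  a
    8  bgbabgabbggdgeadhcah$  $
    9  bggdgeadhcah$bgbabgab  b
   10  cah$bgbabgabbggdgeadh  h
   11  dgeadhcah$bgbabgabbgg  g
   12  dhcah$bgbabgabbggdgea  a
   13  eadhcah$bgbabgabbggdg  g
   14  gabbggdgeadhcah$bgbab  b
   15  gbabgabbggdgeadhcah$b  b
   16  gdgeadhcah$bgbabgabbg  g
   17  geadhcah$bgbabgabbggd  d
   18  ggdgeadhcah$bgbabgabb  b
   19  h$bgbabgabbggdgeadhca  a
   20  hcah$bgbabgabbggdgead  d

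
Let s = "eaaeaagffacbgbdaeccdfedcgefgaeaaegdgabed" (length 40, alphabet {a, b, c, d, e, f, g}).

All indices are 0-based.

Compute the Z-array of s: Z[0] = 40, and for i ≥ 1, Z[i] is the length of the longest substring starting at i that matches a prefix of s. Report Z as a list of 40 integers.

[40, 0, 0, 3, 0, 0, 0, 0, 0, 0, 0, 0, 0, 0, 0, 0, 1, 0, 0, 0, 0, 1, 0, 0, 0, 1, 0, 0, 0, 4, 0, 0, 1, 0, 0, 0, 0, 0, 1, 0]

Z[0]=40
i=1: outside box; Z[1]=0
i=2: outside box; Z[2]=0
i=3: outside box; Z[3]=3 extend→box=[3,6)
i=4: min(r-i=2, Z[1]=0)=0; Z[4]=0
i=5: min(r-i=1, Z[2]=0)=0; Z[5]=0
i=6: outside box; Z[6]=0
i=7: outside box; Z[7]=0
i=8: outside box; Z[8]=0
i=9: outside box; Z[9]=0
i=10: outside box; Z[10]=0
i=11: outside box; Z[11]=0
i=12: outside box; Z[12]=0
i=13: outside box; Z[13]=0
i=14: outside box; Z[14]=0
i=15: outside box; Z[15]=0
i=16: outside box; Z[16]=1 extend→box=[16,17)
i=17: outside box; Z[17]=0
i=18: outside box; Z[18]=0
i=19: outside box; Z[19]=0
i=20: outside box; Z[20]=0
i=21: outside box; Z[21]=1 extend→box=[21,22)
i=22: outside box; Z[22]=0
i=23: outside box; Z[23]=0
i=24: outside box; Z[24]=0
i=25: outside box; Z[25]=1 extend→box=[25,26)
i=26: outside box; Z[26]=0
i=27: outside box; Z[27]=0
i=28: outside box; Z[28]=0
i=29: outside box; Z[29]=4 extend→box=[29,33)
i=30: min(r-i=3, Z[1]=0)=0; Z[30]=0
i=31: min(r-i=2, Z[2]=0)=0; Z[31]=0
i=32: min(r-i=1, Z[3]=3)=1; Z[32]=1
i=33: outside box; Z[33]=0
i=34: outside box; Z[34]=0
i=35: outside box; Z[35]=0
i=36: outside box; Z[36]=0
i=37: outside box; Z[37]=0
i=38: outside box; Z[38]=1 extend→box=[38,39)
i=39: outside box; Z[39]=0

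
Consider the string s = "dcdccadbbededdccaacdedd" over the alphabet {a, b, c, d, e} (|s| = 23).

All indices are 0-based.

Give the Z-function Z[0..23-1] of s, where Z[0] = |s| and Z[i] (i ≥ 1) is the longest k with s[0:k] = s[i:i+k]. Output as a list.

[23, 0, 2, 0, 0, 0, 1, 0, 0, 0, 1, 0, 1, 2, 0, 0, 0, 0, 0, 1, 0, 1, 1]

Z[0]=23
i=1: i≥r, start 0; Z[1]=0
i=2: i≥r, start 0; Z[2]=2 scan→box=[2,4)
i=3: min(r-i=1, Z[1]=0)=0; Z[3]=0
i=4: i≥r, start 0; Z[4]=0
i=5: i≥r, start 0; Z[5]=0
i=6: i≥r, start 0; Z[6]=1 scan→box=[6,7)
i=7: i≥r, start 0; Z[7]=0
i=8: i≥r, start 0; Z[8]=0
i=9: i≥r, start 0; Z[9]=0
i=10: i≥r, start 0; Z[10]=1 scan→box=[10,11)
i=11: i≥r, start 0; Z[11]=0
i=12: i≥r, start 0; Z[12]=1 scan→box=[12,13)
i=13: i≥r, start 0; Z[13]=2 scan→box=[13,15)
i=14: min(r-i=1, Z[1]=0)=0; Z[14]=0
i=15: i≥r, start 0; Z[15]=0
i=16: i≥r, start 0; Z[16]=0
i=17: i≥r, start 0; Z[17]=0
i=18: i≥r, start 0; Z[18]=0
i=19: i≥r, start 0; Z[19]=1 scan→box=[19,20)
i=20: i≥r, start 0; Z[20]=0
i=21: i≥r, start 0; Z[21]=1 scan→box=[21,22)
i=22: i≥r, start 0; Z[22]=1 scan→box=[22,23)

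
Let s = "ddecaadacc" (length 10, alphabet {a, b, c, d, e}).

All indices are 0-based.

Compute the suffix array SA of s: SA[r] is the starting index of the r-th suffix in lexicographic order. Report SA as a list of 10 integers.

[4, 7, 5, 9, 3, 8, 6, 0, 1, 2]

sorted suffixes:
  #0 SA[0]=4  'aadacc'
  #1 SA[1]=7  'acc'
  #2 SA[2]=5  'adacc'
  #3 SA[3]=9  'c'
  #4 SA[4]=3  'caadacc'
  #5 SA[5]=8  'cc'
  #6 SA[6]=6  'dacc'
  #7 SA[7]=0  'ddecaadacc'
  #8 SA[8]=1  'decaadacc'
  #9 SA[9]=2  'ecaadacc'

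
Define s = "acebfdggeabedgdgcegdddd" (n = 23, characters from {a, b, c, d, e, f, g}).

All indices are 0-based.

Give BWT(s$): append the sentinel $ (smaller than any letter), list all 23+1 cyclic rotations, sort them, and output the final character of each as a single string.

rank  rotation                  last
    0  $acebfdggeabedgdgcegdddd  d
    1  abedgdgcegdddd$acebfdgge  e
    2  acebfdggeabedgdgcegdddd$  $
    3  bedgdgcegdddd$acebfdggea  a
    4  bfdggeabedgdgcegdddd$ace  e
    5  cebfdggeabedgdgcegdddd$a  a
    6  cegdddd$acebfdggeabedgdg  g
    7  d$acebfdggeabedgdgcegddd  d
    8  dd$acebfdggeabedgdgcegdd  d
    9  ddd$acebfdggeabedgdgcegd  d
   10  dddd$acebfdggeabedgdgceg  g
   11  dgcegdddd$acebfdggeabedg  g
   12  dgdgcegdddd$acebfdggeabe  e
   13  dggeabedgdgcegdddd$acebf  f
   14  eabedgdgcegdddd$acebfdgg  g
   15  ebfdggeabedgdgcegdddd$ac  c
   16  edgdgcegdddd$acebfdggeab  b
   17  egdddd$acebfdggeabedgdgc  c
   18  fdggeabedgdgcegdddd$aceb  b
   19  gcegdddd$acebfdggeabedgd  d
   20  gdddd$acebfdggeabedgdgce  e
   21  gdgcegdddd$acebfdggeabed  d
   22  geabedgdgcegdddd$acebfdg  g
   23  ggeabedgdgcegdddd$acebfd  d

de$aeagdddggefgcbcbdedgd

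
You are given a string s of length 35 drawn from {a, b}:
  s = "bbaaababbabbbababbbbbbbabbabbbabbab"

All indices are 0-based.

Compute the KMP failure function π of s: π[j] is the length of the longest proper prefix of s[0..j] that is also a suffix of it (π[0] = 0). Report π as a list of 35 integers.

[0, 1, 0, 0, 0, 1, 0, 1, 2, 3, 1, 2, 2, 3, 1, 0, 1, 2, 2, 2, 2, 2, 2, 3, 1, 2, 3, 1, 2, 2, 3, 1, 2, 3, 1]

π[0] = 0
j=1 s[j]='b': π[1]=1 (border 'b')
j=2 s[j]='a': k: 1→0; π[2]=0 (border '')
j=3 s[j]='a': π[3]=0 (border '')
j=4 s[j]='a': π[4]=0 (border '')
j=5 s[j]='b': π[5]=1 (border 'b')
j=6 s[j]='a': k: 1→0; π[6]=0 (border '')
j=7 s[j]='b': π[7]=1 (border 'b')
j=8 s[j]='b': π[8]=2 (border 'bb')
j=9 s[j]='a': π[9]=3 (border 'bba')
j=10 s[j]='b': k: 3→0; π[10]=1 (border 'b')
j=11 s[j]='b': π[11]=2 (border 'bb')
j=12 s[j]='b': k: 2→1; π[12]=2 (border 'bb')
j=13 s[j]='a': π[13]=3 (border 'bba')
j=14 s[j]='b': k: 3→0; π[14]=1 (border 'b')
j=15 s[j]='a': k: 1→0; π[15]=0 (border '')
j=16 s[j]='b': π[16]=1 (border 'b')
j=17 s[j]='b': π[17]=2 (border 'bb')
j=18 s[j]='b': k: 2→1; π[18]=2 (border 'bb')
j=19 s[j]='b': k: 2→1; π[19]=2 (border 'bb')
j=20 s[j]='b': k: 2→1; π[20]=2 (border 'bb')
j=21 s[j]='b': k: 2→1; π[21]=2 (border 'bb')
j=22 s[j]='b': k: 2→1; π[22]=2 (border 'bb')
j=23 s[j]='a': π[23]=3 (border 'bba')
j=24 s[j]='b': k: 3→0; π[24]=1 (border 'b')
j=25 s[j]='b': π[25]=2 (border 'bb')
j=26 s[j]='a': π[26]=3 (border 'bba')
j=27 s[j]='b': k: 3→0; π[27]=1 (border 'b')
j=28 s[j]='b': π[28]=2 (border 'bb')
j=29 s[j]='b': k: 2→1; π[29]=2 (border 'bb')
j=30 s[j]='a': π[30]=3 (border 'bba')
j=31 s[j]='b': k: 3→0; π[31]=1 (border 'b')
j=32 s[j]='b': π[32]=2 (border 'bb')
j=33 s[j]='a': π[33]=3 (border 'bba')
j=34 s[j]='b': k: 3→0; π[34]=1 (border 'b')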